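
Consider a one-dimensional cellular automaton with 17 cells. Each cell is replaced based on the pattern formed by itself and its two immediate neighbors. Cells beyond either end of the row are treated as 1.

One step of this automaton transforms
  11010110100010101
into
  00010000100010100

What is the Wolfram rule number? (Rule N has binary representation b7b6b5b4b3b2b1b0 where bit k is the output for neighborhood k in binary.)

4

position 0: 111 → 0  (bit 7 = 0)
position 1: 110 → 0  (bit 6 = 0)
position 2: 101 → 0  (bit 5 = 0)
position 9: 100 → 0  (bit 4 = 0)
position 5: 011 → 0  (bit 3 = 0)
position 3: 010 → 1  (bit 2 = 1)
position 11: 001 → 0  (bit 1 = 0)
position 10: 000 → 0  (bit 0 = 0)
bits b7..b0 = 00000100 = 4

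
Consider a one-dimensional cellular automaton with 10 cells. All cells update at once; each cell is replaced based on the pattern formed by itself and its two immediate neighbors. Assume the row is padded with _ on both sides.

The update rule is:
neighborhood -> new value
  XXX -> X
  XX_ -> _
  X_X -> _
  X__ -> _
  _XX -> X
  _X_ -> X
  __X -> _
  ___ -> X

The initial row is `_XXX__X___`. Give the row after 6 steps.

_X__X_X_X_

step 1: _XX___X_XX
step 2: _X__X_X_X_
step 3: _X__X_X_X_  (fixed point — unchanged through step 6)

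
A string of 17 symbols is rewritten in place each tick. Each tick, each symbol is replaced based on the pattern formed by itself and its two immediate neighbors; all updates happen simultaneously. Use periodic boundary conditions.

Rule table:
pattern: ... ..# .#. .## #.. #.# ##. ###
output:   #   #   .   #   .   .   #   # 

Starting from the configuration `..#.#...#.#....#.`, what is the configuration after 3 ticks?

##.#####.######.#

##....##....###..
##.#####.######.#
##.#####.######.#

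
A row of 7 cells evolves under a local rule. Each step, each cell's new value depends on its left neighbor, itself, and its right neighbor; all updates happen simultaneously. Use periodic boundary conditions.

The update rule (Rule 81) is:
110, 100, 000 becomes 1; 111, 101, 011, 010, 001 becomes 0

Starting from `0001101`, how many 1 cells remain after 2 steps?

3

1100100
0110010
count of 1: 3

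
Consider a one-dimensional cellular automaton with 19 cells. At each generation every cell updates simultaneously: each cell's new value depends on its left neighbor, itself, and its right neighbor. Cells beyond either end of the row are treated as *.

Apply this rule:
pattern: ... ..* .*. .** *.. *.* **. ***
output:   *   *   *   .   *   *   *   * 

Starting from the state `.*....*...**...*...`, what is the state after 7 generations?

generation 1: **********.********
generation 2: ***********.*******
generation 3: ************.******
generation 4: *************.*****
generation 5: **************.****
generation 6: ***************.***
generation 7: ****************.**

****************.**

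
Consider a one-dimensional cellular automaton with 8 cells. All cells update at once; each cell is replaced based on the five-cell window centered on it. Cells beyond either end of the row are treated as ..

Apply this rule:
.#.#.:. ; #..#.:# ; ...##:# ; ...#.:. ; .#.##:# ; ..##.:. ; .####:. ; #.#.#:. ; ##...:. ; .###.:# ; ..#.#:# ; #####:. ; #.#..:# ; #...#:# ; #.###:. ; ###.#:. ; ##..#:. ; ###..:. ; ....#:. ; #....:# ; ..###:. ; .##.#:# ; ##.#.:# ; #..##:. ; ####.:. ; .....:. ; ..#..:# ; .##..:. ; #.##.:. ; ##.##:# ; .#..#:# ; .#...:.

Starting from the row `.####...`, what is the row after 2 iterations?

#.....#.
#.#...#.

#.#...#.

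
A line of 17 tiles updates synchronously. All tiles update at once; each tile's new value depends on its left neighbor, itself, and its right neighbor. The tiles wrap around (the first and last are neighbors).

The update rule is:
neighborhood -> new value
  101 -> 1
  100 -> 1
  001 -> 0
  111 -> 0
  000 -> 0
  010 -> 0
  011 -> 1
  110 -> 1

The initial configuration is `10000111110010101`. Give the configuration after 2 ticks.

01100010011100110

11000100011001011
01100010011100110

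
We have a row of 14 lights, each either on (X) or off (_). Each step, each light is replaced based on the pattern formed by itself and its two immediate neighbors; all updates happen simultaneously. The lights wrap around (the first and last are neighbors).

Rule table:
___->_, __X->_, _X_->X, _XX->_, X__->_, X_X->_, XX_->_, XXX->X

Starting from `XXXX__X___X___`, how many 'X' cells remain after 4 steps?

step 1: _XX___X___X___
step 2: ______X___X___
step 3: ______X___X___  (fixed point — unchanged through step 4)
count of X: 2

2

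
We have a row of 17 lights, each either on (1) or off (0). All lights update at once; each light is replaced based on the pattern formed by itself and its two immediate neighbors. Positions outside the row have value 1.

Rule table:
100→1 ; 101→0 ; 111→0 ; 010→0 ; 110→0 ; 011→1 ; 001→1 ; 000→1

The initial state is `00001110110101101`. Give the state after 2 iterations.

00000111011110111

11111000100001001
00000111011110111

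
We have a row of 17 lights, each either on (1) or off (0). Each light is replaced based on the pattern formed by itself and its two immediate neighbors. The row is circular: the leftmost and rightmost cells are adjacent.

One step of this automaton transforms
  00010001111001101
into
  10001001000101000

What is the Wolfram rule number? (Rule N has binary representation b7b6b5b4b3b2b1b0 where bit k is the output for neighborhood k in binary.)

24

position 8: 111 → 0  (bit 7 = 0)
position 10: 110 → 0  (bit 6 = 0)
position 15: 101 → 0  (bit 5 = 0)
position 0: 100 → 1  (bit 4 = 1)
position 7: 011 → 1  (bit 3 = 1)
position 3: 010 → 0  (bit 2 = 0)
position 2: 001 → 0  (bit 1 = 0)
position 1: 000 → 0  (bit 0 = 0)
bits b7..b0 = 00011000 = 24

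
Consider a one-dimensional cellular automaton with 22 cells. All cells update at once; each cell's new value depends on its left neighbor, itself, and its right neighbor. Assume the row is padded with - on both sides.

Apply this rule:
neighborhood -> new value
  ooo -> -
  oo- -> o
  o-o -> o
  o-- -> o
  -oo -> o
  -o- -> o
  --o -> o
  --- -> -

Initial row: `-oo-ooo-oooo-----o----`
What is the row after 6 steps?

oo---oo-------oo--oo-o

ooooo-ooo--oo---ooo---
o---ooo-oooooo-oo-oo--
oo-oo-ooo----oooooooo-
ooooooo-oo--oo------oo
o-----ooooooooo----ooo
oo---oo-------oo--oo-o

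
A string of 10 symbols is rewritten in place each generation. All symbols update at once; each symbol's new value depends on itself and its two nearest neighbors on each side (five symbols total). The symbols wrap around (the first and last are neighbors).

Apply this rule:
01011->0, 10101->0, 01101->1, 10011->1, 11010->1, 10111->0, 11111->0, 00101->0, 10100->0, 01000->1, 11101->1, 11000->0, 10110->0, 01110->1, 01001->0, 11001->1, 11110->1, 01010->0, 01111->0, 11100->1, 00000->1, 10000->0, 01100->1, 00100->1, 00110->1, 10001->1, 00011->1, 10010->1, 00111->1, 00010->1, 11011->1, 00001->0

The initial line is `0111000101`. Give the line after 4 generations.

0011111111

0011011000
0111101001
0001110010
0011111111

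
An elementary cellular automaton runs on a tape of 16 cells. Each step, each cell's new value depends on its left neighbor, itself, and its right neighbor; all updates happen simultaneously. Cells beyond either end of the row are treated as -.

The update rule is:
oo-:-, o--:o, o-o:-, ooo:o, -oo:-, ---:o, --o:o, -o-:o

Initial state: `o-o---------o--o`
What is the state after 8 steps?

o-oooooooooooooo
o--oooooooooooo-
ooo-oooooooooo-o
-o---oooooooo--o
ooooo-oooooo-ooo
-ooo---oooo---o-
o-o-ooo-oo-ooooo
o-o--o------ooo-

o-o--o------ooo-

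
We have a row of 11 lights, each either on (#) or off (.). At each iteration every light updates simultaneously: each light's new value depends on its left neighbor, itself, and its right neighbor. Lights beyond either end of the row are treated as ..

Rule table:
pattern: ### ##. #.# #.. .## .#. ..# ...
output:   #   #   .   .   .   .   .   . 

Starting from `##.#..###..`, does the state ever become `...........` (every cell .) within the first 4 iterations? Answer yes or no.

yes

.#.....##..
........#..
...........
all cells are . at iteration 3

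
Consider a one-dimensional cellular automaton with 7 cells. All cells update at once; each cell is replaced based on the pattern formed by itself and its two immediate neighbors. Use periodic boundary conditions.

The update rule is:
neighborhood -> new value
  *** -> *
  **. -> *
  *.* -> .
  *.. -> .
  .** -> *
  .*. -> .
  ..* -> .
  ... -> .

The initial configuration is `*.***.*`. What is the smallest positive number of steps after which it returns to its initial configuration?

*.***.*

1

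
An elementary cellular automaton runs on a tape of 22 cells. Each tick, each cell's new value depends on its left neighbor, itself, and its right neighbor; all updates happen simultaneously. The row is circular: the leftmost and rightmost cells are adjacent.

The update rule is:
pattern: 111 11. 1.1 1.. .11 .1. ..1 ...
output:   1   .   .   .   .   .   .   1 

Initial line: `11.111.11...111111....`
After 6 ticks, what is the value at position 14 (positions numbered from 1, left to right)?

1

tick 1: ....1.....1..1111..11.
tick 2: 111...111.....11......
tick 3: .1..1..1..111....1111.
tick 4: ...........1..11..11..
tick 5: 1111111111...........1
tick 6: 111111111..111111111..
position 14 holds 1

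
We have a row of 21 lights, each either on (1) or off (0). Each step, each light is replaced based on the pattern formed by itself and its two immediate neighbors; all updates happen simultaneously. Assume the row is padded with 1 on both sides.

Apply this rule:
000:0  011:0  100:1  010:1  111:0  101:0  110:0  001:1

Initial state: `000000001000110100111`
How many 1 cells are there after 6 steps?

12

step 1: 100000011101000111000
step 2: 010000100001101000101
step 3: 011001110010001101100
step 4: 000110001111010000011
step 5: 101001010000011000100
step 6: 001111011000100101111
count of 1: 12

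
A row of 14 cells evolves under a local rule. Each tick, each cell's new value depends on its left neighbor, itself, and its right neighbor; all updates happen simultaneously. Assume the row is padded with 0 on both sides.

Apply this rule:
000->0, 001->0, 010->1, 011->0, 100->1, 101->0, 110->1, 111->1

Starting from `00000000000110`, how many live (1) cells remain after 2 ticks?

00000000000011
00000000000001
count of 1: 1

1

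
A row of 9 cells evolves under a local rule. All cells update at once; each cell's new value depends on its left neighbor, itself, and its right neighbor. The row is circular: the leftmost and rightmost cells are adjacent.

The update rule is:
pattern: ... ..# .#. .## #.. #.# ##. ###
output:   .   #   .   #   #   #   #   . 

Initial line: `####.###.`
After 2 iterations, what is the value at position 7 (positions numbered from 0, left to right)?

#..###.##
####.###.
position 7 holds #

#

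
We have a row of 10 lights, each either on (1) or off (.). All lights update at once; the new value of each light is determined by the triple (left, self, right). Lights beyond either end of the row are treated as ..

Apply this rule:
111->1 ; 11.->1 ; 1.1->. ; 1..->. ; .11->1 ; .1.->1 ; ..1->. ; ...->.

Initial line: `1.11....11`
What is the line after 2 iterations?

1.11....11

1.11....11  (fixed point — unchanged through iteration 2)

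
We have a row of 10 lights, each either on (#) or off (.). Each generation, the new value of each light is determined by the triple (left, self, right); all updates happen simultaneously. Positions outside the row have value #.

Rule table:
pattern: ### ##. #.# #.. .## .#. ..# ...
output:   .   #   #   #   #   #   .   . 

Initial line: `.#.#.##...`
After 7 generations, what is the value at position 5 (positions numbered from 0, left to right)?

.

########..
.......##.
#......###
##.....#..
.##....##.
####...###
...##..#..
position 5 holds .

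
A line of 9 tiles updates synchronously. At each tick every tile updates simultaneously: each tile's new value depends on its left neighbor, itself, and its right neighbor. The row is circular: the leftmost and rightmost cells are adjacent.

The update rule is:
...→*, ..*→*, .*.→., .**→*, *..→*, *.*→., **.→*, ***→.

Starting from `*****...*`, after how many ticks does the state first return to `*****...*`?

2

tick 1: ....*****
tick 2: *****...*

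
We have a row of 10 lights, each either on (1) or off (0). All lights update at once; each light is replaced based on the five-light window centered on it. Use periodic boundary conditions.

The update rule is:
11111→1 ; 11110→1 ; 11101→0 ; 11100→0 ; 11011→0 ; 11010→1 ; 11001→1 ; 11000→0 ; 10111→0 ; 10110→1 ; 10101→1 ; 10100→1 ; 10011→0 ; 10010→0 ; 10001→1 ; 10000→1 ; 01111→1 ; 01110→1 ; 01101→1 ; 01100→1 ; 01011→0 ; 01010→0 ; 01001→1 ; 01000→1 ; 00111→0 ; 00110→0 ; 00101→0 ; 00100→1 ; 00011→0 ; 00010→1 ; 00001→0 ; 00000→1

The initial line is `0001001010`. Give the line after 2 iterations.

0001001001

iteration 1: 1011100011
iteration 2: 0001001001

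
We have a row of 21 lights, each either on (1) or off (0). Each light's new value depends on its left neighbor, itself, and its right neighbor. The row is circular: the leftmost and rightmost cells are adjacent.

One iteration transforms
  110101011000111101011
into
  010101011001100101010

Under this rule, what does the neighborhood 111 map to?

0

At position 0 the neighborhood is 111; the next row has 0 there.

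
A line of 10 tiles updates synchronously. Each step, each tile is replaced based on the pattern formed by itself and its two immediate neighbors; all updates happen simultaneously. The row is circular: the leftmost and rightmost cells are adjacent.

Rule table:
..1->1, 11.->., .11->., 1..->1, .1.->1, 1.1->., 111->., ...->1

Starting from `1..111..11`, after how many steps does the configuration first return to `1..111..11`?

2

.11...11..
1..111..11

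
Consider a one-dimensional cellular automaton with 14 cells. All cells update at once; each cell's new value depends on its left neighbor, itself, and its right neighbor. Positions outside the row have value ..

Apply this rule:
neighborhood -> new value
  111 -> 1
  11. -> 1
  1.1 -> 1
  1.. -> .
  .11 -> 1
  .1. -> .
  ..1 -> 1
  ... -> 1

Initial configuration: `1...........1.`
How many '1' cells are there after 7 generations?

..1111111111..
111111111111.1
1111111111111.
1111111111111.  (fixed point — unchanged through generation 7)
count of 1: 13

13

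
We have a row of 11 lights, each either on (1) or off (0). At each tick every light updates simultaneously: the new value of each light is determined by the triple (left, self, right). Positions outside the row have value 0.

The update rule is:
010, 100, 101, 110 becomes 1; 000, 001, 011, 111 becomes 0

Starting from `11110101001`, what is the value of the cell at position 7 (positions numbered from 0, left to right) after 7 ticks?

0

00011111101
00000000111
00000000001
00000000001  (fixed point — unchanged through tick 7)
position 7 holds 0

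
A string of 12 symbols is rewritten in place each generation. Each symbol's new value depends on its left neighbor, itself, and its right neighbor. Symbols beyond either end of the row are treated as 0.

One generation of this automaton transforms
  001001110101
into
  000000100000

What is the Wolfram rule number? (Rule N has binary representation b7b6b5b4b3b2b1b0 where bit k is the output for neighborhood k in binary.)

128

position 6: 111 → 1  (bit 7 = 1)
position 7: 110 → 0  (bit 6 = 0)
position 8: 101 → 0  (bit 5 = 0)
position 3: 100 → 0  (bit 4 = 0)
position 5: 011 → 0  (bit 3 = 0)
position 2: 010 → 0  (bit 2 = 0)
position 1: 001 → 0  (bit 1 = 0)
position 0: 000 → 0  (bit 0 = 0)
bits b7..b0 = 10000000 = 128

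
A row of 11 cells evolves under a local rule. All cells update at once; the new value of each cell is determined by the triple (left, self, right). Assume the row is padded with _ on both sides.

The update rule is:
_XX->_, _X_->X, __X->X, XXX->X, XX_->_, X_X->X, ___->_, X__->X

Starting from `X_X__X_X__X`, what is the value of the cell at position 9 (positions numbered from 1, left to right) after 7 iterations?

X

iteration 1: XXXXXXXXXXX
iteration 2: _XXXXXXXXX_
iteration 3: X_XXXXXXX_X
iteration 4: XX_XXXXX_XX
iteration 5: __X_XXX_X__
iteration 6: _XXX_X_XXX_
iteration 7: X_X_XXX_X_X
position 9 holds X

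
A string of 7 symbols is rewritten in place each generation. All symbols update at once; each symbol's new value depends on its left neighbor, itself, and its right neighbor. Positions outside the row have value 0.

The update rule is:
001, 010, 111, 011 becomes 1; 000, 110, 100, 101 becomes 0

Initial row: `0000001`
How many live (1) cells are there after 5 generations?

2

0000011
0000110
0001100
0011000
0110000
count of 1: 2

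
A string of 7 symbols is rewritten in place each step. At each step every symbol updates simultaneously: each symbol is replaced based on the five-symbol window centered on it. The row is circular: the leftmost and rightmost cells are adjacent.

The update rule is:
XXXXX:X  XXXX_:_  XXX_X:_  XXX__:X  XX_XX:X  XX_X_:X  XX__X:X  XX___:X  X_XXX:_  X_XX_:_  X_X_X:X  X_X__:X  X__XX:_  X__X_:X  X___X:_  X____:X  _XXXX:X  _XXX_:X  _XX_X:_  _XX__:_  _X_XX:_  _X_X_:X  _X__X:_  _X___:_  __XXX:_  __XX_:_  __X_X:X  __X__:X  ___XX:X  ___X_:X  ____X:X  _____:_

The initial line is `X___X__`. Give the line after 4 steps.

step 1: X__XX_X
step 2: _X___X_
step 3: XX__XX_
step 4: __X___X

__X___X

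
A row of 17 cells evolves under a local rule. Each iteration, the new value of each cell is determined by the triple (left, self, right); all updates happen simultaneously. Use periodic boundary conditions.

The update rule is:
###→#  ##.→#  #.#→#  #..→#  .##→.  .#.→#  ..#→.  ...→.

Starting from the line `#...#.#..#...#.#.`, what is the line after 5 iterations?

######..####.##..

##..####.##..####
###..####.##..###
####..####.##..##
#####..####.##..#
######..####.##..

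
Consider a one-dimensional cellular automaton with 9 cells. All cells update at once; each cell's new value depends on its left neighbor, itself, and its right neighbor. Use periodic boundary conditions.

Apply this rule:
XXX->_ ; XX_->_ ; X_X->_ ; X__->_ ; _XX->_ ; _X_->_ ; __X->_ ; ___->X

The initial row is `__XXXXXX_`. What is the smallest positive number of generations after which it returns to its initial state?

X________
__XXXXXX_

2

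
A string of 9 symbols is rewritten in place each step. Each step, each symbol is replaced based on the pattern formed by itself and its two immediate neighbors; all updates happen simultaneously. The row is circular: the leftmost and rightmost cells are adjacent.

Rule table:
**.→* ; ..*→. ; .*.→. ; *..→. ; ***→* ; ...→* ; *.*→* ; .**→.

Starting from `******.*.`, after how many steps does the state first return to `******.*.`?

9

step 1: .******.*
step 2: *.******.
step 3: .*.******
step 4: *.*.*****
step 5: **.*.****
step 6: ***.*.***
step 7: ****.*.**
step 8: *****.*.*
step 9: ******.*.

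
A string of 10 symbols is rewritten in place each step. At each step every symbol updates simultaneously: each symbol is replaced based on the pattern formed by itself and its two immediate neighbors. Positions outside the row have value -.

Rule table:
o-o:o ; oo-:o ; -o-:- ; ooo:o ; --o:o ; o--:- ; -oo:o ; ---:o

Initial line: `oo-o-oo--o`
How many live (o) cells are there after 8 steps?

ooo-ooo-o-
oooooooo--
oooooooo-o
ooooooooo-
ooooooooo-  (fixed point — unchanged through step 8)
count of o: 9

9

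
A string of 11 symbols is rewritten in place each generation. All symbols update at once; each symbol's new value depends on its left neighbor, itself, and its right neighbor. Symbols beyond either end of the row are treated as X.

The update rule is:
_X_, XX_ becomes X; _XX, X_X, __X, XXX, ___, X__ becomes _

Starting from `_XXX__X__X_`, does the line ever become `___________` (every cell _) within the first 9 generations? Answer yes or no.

no

generation 1: ___X__X__X_
generation 2: ___X__X__X_  (fixed point — unchanged through generation 9)
generation 9 is ___X__X__X_, still not uniform _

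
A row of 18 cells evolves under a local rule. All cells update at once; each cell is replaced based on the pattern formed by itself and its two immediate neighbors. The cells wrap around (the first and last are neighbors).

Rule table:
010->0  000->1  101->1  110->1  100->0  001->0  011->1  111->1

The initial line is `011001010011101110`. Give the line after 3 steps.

011000100011111110
011010001011111110
011100100111111110

011100100111111110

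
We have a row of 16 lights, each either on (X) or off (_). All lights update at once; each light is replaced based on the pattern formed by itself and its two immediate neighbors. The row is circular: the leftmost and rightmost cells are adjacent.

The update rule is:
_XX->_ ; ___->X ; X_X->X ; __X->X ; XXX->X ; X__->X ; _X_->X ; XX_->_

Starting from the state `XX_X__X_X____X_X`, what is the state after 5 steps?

step 1: X_XXXXXXXXXXXXX_
step 2: XX_XXXXXXXXXXX_X
step 3: X_X_XXXXXXXXX_X_
step 4: XXXX_XXXXXXX_XXX
step 5: XXX_X_XXXXX_X_XX

XXX_X_XXXXX_X_XX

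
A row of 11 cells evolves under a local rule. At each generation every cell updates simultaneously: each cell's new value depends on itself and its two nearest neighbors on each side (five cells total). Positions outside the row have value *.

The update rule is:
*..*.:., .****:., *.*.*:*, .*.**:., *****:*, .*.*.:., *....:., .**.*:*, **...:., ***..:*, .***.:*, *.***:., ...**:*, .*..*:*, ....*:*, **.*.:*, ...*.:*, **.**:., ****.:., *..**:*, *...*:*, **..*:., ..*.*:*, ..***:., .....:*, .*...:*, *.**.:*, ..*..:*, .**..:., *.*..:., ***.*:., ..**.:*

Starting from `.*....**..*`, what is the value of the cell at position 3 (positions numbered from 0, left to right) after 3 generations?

.

generation 1: *.*.***..*.
generation 2: .**..**..*.
generation 3: .*..**...*.
position 3 holds .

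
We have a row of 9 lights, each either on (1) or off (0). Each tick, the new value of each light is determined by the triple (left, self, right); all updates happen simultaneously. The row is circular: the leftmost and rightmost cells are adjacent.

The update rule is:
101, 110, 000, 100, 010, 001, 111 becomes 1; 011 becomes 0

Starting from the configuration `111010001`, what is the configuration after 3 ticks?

101111111

111111110
011111111
101111111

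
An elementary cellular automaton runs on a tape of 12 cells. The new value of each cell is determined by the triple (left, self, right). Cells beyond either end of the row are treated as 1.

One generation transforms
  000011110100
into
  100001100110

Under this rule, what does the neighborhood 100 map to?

1

At position 0 the neighborhood is 100; the next row has 1 there.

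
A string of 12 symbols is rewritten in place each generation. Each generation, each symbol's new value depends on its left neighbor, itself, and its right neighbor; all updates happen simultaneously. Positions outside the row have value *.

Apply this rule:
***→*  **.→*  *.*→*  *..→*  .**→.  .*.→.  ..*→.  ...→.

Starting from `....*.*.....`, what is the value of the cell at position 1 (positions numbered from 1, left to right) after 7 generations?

*

*....*.*....
**....*.*...
***....*.*..
****....*.*.
*****....*.*
******....*.
*******....*
position 1 holds *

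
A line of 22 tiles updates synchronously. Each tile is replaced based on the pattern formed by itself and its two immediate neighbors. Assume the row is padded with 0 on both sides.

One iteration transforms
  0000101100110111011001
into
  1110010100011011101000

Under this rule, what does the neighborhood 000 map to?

At position 0 the neighborhood is 000; the next row has 1 there.

1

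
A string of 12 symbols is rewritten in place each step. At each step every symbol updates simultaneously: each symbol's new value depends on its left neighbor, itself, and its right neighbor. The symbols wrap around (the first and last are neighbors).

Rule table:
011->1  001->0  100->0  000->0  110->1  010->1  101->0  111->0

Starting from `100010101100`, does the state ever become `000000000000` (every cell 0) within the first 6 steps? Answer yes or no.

no

100010101100  (fixed point — unchanged through step 6)
step 6 is 100010101100, still not uniform 0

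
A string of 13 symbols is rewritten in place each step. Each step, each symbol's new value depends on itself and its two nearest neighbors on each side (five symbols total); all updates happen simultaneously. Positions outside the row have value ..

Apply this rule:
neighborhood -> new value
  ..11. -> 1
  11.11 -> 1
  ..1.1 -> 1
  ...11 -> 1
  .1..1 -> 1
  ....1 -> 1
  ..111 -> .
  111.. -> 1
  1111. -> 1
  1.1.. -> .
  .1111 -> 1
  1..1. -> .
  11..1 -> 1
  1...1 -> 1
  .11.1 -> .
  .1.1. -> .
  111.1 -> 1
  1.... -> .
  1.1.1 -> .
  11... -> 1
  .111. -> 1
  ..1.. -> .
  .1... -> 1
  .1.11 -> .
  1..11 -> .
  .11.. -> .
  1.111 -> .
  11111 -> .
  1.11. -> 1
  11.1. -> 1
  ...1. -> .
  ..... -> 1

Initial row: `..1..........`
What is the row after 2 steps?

1..1.11111111
.1.1..1....11

.1.1..1....11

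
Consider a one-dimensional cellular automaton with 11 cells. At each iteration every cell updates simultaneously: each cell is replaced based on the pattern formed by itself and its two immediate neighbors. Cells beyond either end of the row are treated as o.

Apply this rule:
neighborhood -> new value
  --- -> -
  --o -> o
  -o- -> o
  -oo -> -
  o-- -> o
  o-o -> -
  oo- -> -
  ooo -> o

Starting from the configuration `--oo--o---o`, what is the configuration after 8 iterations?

oo--oooo-o-
o-oo-oo--o-
-------ooo-
o-----o-o--
-o---oo-ooo
-oo-o----oo
----oo--o-o
o--o--ooo--

o--o--ooo--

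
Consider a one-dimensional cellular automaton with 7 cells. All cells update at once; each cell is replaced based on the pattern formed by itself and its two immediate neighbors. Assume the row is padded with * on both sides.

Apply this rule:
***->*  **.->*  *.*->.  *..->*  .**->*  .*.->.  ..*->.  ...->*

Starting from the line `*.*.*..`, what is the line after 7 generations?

*....*.
****...
******.
******.  (fixed point — unchanged through generation 7)

******.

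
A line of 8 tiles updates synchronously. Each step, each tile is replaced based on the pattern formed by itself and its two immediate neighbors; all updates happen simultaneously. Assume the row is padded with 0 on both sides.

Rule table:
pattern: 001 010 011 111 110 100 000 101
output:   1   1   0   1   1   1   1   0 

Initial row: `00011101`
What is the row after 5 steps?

step 1: 11101101
step 2: 01100101
step 3: 10111101
step 4: 10011101
step 5: 11101101

11101101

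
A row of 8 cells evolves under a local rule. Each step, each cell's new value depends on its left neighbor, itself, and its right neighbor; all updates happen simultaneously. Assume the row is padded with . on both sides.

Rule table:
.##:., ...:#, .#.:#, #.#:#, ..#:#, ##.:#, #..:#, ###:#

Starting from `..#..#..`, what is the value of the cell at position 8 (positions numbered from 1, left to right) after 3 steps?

#

########
.#######
#.######
position 8 holds #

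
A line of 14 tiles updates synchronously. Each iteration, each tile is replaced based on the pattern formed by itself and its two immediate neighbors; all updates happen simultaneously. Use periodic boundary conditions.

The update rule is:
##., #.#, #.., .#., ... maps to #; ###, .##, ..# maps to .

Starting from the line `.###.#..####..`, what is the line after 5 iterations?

###....###...#

...####....###
##....####...#
.####....###..
....####...###
###....###...#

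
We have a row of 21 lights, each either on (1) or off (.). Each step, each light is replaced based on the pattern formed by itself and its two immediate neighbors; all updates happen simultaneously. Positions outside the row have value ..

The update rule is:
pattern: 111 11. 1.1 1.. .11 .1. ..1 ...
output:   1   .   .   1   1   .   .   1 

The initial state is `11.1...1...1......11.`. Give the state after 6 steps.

1...11..11..11111.1.1
.11.1.1.1.1.1111.....
.1..........111.11111
..111111111.11..1111.
1.11111111..1.1.111.1
..1111111.1.....11...

..1111111.1.....11...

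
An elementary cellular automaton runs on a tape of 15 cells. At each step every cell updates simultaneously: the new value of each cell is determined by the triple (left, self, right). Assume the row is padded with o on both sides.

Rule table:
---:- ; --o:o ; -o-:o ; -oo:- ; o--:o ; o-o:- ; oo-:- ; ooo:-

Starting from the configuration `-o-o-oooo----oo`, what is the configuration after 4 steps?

-oo-oo-oo-----o

step 1: -o-o-----o--o--
step 2: -o-oo---ooooooo
step 3: -o---o-o-------
step 4: -oo-oo-oo-----o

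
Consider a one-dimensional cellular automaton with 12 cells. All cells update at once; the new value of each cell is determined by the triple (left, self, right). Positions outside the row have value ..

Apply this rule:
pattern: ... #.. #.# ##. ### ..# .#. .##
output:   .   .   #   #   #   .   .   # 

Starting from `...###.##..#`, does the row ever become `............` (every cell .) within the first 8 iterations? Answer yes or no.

...######...
...######...  (fixed point — unchanged through iteration 8)
iteration 8 is ...######..., still not uniform .

no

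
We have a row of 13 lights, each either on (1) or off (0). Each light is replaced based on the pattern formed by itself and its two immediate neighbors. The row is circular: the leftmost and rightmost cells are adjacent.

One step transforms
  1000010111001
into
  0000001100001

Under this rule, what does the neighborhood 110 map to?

0

At position 0 the neighborhood is 110; the next row has 0 there.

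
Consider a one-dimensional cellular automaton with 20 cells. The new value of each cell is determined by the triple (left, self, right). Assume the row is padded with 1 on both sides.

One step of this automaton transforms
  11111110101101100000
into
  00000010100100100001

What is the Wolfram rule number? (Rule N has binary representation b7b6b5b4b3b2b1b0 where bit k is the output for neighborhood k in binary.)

position 0: 111 → 0  (bit 7 = 0)
position 6: 110 → 1  (bit 6 = 1)
position 7: 101 → 0  (bit 5 = 0)
position 15: 100 → 0  (bit 4 = 0)
position 10: 011 → 0  (bit 3 = 0)
position 8: 010 → 1  (bit 2 = 1)
position 19: 001 → 1  (bit 1 = 1)
position 16: 000 → 0  (bit 0 = 0)
bits b7..b0 = 01000110 = 70

70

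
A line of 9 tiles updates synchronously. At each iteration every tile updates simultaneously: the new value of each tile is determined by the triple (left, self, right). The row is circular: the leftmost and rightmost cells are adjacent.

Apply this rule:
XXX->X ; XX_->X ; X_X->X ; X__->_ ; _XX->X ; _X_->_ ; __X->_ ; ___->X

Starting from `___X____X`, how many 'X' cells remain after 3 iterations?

iteration 1: _X___XX__
iteration 2: ___X_XX_X
iteration 3: _X__XXXX_
count of X: 5

5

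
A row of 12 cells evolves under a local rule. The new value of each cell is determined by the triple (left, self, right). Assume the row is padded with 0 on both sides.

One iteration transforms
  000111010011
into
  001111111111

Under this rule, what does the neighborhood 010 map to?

1

At position 7 the neighborhood is 010; the next row has 1 there.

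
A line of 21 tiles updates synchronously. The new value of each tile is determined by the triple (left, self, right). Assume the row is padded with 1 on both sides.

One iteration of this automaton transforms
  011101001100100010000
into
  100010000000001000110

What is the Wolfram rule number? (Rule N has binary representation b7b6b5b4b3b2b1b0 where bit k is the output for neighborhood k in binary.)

position 2: 111 → 0  (bit 7 = 0)
position 3: 110 → 0  (bit 6 = 0)
position 0: 101 → 1  (bit 5 = 1)
position 6: 100 → 0  (bit 4 = 0)
position 1: 011 → 0  (bit 3 = 0)
position 5: 010 → 0  (bit 2 = 0)
position 7: 001 → 0  (bit 1 = 0)
position 14: 000 → 1  (bit 0 = 1)
bits b7..b0 = 00100001 = 33

33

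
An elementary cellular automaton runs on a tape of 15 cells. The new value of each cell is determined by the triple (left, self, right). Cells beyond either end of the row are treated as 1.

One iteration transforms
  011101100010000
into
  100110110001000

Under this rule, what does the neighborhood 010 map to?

0

At position 10 the neighborhood is 010; the next row has 0 there.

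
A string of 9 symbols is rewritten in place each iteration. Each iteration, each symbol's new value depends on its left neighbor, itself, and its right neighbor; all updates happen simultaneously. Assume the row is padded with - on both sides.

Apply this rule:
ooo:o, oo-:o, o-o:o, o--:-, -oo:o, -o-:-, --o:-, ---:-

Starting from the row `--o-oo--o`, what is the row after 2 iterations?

iteration 1: ---ooo---
iteration 2: ---ooo---

---ooo---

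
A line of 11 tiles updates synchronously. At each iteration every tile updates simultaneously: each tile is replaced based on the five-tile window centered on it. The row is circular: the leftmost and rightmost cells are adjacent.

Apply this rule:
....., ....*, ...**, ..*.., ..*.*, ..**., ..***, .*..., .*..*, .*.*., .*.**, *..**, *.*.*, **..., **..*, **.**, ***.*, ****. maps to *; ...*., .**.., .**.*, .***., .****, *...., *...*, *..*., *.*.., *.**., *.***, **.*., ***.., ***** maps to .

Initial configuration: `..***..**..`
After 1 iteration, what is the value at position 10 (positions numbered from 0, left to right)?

iteration 1: ***..***.*.
position 10 holds .

.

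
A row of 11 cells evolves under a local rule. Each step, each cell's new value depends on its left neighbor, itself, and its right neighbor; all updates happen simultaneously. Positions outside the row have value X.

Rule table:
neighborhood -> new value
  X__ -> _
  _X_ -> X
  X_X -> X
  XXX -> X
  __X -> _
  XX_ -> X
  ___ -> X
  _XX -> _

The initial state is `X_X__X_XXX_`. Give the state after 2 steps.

XXX__XX_XXX
XXX___XX_XX

XXX___XX_XX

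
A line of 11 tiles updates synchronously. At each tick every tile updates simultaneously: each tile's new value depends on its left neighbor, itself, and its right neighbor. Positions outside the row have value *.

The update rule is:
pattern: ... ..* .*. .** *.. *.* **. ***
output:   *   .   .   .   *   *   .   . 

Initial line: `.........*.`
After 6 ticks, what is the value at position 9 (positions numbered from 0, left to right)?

*

********..*
........*..
*******..*.
.......*..*
******..*..
......*..*.
position 9 holds *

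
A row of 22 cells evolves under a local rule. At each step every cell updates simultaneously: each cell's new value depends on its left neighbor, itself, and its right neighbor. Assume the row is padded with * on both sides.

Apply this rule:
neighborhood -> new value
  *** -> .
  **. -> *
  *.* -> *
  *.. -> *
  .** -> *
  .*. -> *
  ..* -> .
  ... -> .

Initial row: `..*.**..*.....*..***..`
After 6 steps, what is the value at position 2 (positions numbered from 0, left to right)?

step 1: *.*****.**....**.*.**.
step 2: ***...*****...********
step 3: ..**..*...**..*.......
step 4: *.***.**..***.**......
step 5: ***.*****.*.*****.....
step 6: ..***...*****...**....
position 2 holds *

*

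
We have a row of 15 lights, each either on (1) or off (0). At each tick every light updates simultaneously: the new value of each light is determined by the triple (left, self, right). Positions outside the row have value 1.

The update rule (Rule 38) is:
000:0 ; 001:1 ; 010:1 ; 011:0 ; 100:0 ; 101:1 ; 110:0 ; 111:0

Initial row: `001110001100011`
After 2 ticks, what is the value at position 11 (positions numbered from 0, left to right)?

tick 1: 010000010000100
tick 2: 110000110001101
position 11 holds 1

1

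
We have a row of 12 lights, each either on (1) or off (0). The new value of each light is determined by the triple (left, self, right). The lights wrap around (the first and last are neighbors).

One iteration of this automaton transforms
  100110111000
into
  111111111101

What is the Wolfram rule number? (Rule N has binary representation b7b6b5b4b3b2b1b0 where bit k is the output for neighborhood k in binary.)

position 7: 111 → 1  (bit 7 = 1)
position 4: 110 → 1  (bit 6 = 1)
position 5: 101 → 1  (bit 5 = 1)
position 1: 100 → 1  (bit 4 = 1)
position 3: 011 → 1  (bit 3 = 1)
position 0: 010 → 1  (bit 2 = 1)
position 2: 001 → 1  (bit 1 = 1)
position 10: 000 → 0  (bit 0 = 0)
bits b7..b0 = 11111110 = 254

254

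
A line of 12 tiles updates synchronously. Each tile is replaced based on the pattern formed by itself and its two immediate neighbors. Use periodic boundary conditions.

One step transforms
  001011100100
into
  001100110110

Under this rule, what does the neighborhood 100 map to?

At position 7 the neighborhood is 100; the next row has 1 there.

1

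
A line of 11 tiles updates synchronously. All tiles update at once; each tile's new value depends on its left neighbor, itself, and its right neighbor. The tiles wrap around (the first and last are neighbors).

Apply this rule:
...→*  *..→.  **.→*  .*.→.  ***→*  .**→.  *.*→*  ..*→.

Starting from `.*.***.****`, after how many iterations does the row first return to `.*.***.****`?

11

*.*.***.***
**.*.***.**
***.*.***.*
****.*.***.
.****.*.***
*.****.*.**
**.****.*.*
***.****.*.
.***.****.*
*.***.****.
.*.***.****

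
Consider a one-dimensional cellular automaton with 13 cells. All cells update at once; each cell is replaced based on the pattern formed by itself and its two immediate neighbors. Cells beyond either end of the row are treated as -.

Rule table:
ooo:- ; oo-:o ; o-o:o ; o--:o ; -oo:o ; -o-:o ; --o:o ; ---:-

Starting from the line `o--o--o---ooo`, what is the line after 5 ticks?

oooooooo-oo-o
o------oooooo
oo----oo----o
ooo--oooo--oo
o-oooo--ooooo

o-oooo--ooooo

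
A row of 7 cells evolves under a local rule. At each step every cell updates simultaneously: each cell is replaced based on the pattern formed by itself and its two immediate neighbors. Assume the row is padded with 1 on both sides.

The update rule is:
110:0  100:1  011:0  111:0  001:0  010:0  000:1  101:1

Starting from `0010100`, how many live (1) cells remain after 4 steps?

1001010
0100101
1010010
0101001
count of 1: 3

3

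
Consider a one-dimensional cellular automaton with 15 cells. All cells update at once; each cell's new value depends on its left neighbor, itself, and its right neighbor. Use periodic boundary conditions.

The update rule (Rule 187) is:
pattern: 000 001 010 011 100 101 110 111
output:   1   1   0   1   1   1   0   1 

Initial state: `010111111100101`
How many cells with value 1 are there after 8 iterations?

101111111011010
011111110110101
111111101101010
111111011010101
111110110101011
111101101010111
111011010101111
110110101011111
count of 1: 11

11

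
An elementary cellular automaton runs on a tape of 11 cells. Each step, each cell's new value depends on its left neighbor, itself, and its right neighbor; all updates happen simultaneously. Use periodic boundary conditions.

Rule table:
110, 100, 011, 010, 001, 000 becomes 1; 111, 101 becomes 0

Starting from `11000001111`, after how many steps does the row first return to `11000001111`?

2

step 1: 01111111000
step 2: 11000001111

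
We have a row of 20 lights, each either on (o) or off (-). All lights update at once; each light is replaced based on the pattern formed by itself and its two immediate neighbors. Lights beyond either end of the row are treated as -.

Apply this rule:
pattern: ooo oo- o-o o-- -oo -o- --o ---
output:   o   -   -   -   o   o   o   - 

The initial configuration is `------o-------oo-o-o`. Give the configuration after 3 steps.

step 1: -----oo------oo--o-o
step 2: ----oo------oo--oo-o
step 3: ---oo------oo--oo--o

---oo------oo--oo--o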